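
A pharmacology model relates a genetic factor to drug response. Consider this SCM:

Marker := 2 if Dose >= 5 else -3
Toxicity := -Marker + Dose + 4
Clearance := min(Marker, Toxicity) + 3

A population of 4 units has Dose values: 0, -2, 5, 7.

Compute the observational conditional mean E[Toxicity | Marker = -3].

6

Conditioning on Marker=-3 selects the 2 unit(s) with Dose ∈ {0, -2}. Their Toxicity values: 7, 5. Mean = 6.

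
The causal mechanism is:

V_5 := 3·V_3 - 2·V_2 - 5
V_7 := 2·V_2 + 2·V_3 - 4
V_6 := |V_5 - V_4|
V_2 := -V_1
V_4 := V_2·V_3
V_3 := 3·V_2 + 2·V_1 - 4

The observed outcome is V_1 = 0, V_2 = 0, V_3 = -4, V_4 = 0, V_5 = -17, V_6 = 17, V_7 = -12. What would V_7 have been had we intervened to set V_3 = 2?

The intervention breaks the incoming arrows to V_3: V_3 := 3·V_2 + 2·V_1 - 4 no longer applies, and V_3 = 2.
V_2 = -V_1  [with V_1=0]  = 0
V_7 = 2·V_2 + 2·V_3 - 4  [with V_2=0, V_3=2]  = 0

0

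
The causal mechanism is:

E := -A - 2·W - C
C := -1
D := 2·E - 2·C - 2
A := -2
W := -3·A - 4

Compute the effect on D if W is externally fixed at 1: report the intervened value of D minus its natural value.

4

do(W=1) replaces the equation W := -3·A - 4 with the constant W = 1.
E = -A - 2·W - C  [with A=-2, W=1, C=-1]  = 1
D = 2·E - 2·C - 2  [with E=1, C=-1]  = 2
Without intervention: W = -3·A - 4  [with A=-2]  = 2; E = -A - 2·W - C  [with A=-2, W=2, C=-1]  = -1; D = 2·E - 2·C - 2  [with E=-1, C=-1]  = -2.
Change = 2 − (-2) = 4.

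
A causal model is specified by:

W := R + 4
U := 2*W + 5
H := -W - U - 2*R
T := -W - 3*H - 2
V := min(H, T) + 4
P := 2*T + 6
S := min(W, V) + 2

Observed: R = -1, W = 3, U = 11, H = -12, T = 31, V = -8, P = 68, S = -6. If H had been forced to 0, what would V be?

Under do(H=0), the mechanism H := -W - U - 2*R is discarded; H is fixed at 0.
W = R + 4  [with R=-1]  = 3
T = -W - 3*H - 2  [with W=3, H=0]  = -5
V = min(H, T) + 4  [with H=0, T=-5]  = -1

-1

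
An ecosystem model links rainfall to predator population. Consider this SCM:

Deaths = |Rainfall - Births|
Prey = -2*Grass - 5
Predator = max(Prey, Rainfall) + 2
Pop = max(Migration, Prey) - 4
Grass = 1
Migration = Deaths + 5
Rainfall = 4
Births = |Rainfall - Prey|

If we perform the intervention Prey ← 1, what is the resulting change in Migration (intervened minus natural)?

-6

The intervention breaks the incoming arrows to Prey: Prey = -2*Grass - 5 no longer applies, and Prey = 1.
Births = |Rainfall - Prey|  [with Rainfall=4, Prey=1]  = 3
Deaths = |Rainfall - Births|  [with Rainfall=4, Births=3]  = 1
Migration = Deaths + 5  [with Deaths=1]  = 6
Without intervention: Prey = -2*Grass - 5  [with Grass=1]  = -7; Births = |Rainfall - Prey|  [with Rainfall=4, Prey=-7]  = 11; Deaths = |Rainfall - Births|  [with Rainfall=4, Births=11]  = 7; Migration = Deaths + 5  [with Deaths=7]  = 12.
Change = 6 − 12 = -6.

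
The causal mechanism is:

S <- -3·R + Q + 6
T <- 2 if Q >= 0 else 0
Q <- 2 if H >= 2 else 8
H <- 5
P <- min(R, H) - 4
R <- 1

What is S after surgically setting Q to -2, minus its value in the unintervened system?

Under do(Q=-2), the mechanism Q <- 2 if H >= 2 else 8 is discarded; Q is fixed at -2.
S = -3·R + Q + 6  [with R=1, Q=-2]  = 1
Without intervention: Q = 2 if H >= 2 else 8  [with H=5]  = 2; S = -3·R + Q + 6  [with R=1, Q=2]  = 5.
Change = 1 − 5 = -4.

-4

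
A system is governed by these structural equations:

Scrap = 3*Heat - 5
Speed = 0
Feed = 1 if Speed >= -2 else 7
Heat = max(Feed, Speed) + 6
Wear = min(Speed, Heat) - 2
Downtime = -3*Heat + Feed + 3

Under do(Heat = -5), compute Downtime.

19

The intervention breaks the incoming arrows to Heat: Heat = max(Feed, Speed) + 6 no longer applies, and Heat = -5.
Feed = 1 if Speed >= -2 else 7  [with Speed=0]  = 1
Downtime = -3*Heat + Feed + 3  [with Heat=-5, Feed=1]  = 19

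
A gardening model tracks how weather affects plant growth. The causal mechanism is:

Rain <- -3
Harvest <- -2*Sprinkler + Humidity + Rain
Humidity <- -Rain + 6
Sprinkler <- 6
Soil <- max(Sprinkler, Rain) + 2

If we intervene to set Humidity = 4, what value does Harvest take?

Intervening sets Humidity = 4 and removes its equation (Humidity <- -Rain + 6).
Harvest = -2*Sprinkler + Humidity + Rain  [with Sprinkler=6, Humidity=4, Rain=-3]  = -11

-11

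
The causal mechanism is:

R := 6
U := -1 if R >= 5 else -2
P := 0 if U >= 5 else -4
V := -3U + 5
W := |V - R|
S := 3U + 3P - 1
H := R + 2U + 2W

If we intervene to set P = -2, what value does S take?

-10

The intervention breaks the incoming arrows to P: P := 0 if U >= 5 else -4 no longer applies, and P = -2.
U = -1 if R >= 5 else -2  [with R=6]  = -1
S = 3U + 3P - 1  [with U=-1, P=-2]  = -10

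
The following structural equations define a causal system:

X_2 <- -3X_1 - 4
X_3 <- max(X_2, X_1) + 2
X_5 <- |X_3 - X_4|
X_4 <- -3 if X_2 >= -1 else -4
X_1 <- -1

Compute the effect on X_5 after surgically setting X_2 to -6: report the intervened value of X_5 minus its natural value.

1

do(X_2=-6) replaces the equation X_2 <- -3X_1 - 4 with the constant X_2 = -6.
X_3 = max(X_2, X_1) + 2  [with X_2=-6, X_1=-1]  = 1
X_4 = -3 if X_2 >= -1 else -4  [with X_2=-6]  = -4
X_5 = |X_3 - X_4|  [with X_3=1, X_4=-4]  = 5
Without intervention: X_2 = -3X_1 - 4  [with X_1=-1]  = -1; X_3 = max(X_2, X_1) + 2  [with X_2=-1, X_1=-1]  = 1; X_4 = -3 if X_2 >= -1 else -4  [with X_2=-1]  = -3; X_5 = |X_3 - X_4|  [with X_3=1, X_4=-3]  = 4.
Change = 5 − 4 = 1.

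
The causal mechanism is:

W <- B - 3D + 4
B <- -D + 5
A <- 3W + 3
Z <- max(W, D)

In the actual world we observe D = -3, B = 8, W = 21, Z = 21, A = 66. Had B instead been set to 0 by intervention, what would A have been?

42

do(B=0) replaces the equation B <- -D + 5 with the constant B = 0.
W = B - 3D + 4  [with B=0, D=-3]  = 13
A = 3W + 3  [with W=13]  = 42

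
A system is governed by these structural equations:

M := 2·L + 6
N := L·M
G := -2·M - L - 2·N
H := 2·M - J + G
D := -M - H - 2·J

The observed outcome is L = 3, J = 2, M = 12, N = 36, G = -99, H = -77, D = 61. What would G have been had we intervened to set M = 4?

do(M=4) replaces the equation M := 2·L + 6 with the constant M = 4.
N = L·M  [with L=3, M=4]  = 12
G = -2·M - L - 2·N  [with M=4, L=3, N=12]  = -35

-35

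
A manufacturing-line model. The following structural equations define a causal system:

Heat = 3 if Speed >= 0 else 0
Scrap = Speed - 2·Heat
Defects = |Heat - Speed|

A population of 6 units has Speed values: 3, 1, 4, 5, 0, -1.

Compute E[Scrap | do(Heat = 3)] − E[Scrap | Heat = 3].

Every unit gets Heat=3 under the intervention. Scrap values become -3, -5, -2, -1, -6, -7; E[Scrap|do(Heat=3)] = -4.
Observing Heat=3 restricts to units where Heat's equation naturally yields 3: Speed ∈ {3, 1, 4, 5, 0}. In that subpopulation Scrap = -3, -5, -2, -1, -6, mean -3.4.
Difference = -4 − (-3.4) = -0.6.

-0.6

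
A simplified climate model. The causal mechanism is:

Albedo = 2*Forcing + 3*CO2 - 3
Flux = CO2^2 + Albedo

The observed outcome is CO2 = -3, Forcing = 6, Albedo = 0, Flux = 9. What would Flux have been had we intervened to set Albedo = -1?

8

The intervention breaks the incoming arrows to Albedo: Albedo = 2*Forcing + 3*CO2 - 3 no longer applies, and Albedo = -1.
Flux = CO2^2 + Albedo  [with CO2=-3, Albedo=-1]  = 8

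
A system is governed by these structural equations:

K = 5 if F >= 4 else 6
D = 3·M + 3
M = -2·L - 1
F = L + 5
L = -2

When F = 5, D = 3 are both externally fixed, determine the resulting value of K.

The joint intervention fixes F = 5, D = 3, removing each variable's own equation.
K = 5 if F >= 4 else 6  [with F=5]  = 5

5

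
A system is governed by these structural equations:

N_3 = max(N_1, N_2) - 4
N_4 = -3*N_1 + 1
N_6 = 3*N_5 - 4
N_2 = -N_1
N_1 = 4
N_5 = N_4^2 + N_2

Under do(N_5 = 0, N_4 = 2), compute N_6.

Setting N_5 = 0, N_4 = 2 by intervention discards those variables' equations.
N_6 = 3*N_5 - 4  [with N_5=0]  = -4

-4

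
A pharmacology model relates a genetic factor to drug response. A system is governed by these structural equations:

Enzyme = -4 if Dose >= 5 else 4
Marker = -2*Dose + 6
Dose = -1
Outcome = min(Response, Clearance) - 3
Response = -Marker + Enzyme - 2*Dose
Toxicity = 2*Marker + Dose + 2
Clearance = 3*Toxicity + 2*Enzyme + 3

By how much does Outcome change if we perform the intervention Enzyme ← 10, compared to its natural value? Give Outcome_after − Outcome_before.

Under do(Enzyme=10), the mechanism Enzyme = -4 if Dose >= 5 else 4 is discarded; Enzyme is fixed at 10.
Marker = -2*Dose + 6  [with Dose=-1]  = 8
Response = -Marker + Enzyme - 2*Dose  [with Marker=8, Enzyme=10, Dose=-1]  = 4
Toxicity = 2*Marker + Dose + 2  [with Marker=8, Dose=-1]  = 17
Clearance = 3*Toxicity + 2*Enzyme + 3  [with Toxicity=17, Enzyme=10]  = 74
Outcome = min(Response, Clearance) - 3  [with Response=4, Clearance=74]  = 1
Without intervention: Enzyme = -4 if Dose >= 5 else 4  [with Dose=-1]  = 4; Marker = -2*Dose + 6  [with Dose=-1]  = 8; Response = -Marker + Enzyme - 2*Dose  [with Marker=8, Enzyme=4, Dose=-1]  = -2; Toxicity = 2*Marker + Dose + 2  [with Marker=8, Dose=-1]  = 17; Clearance = 3*Toxicity + 2*Enzyme + 3  [with Toxicity=17, Enzyme=4]  = 62; Outcome = min(Response, Clearance) - 3  [with Response=-2, Clearance=62]  = -5.
Change = 1 − (-5) = 6.

6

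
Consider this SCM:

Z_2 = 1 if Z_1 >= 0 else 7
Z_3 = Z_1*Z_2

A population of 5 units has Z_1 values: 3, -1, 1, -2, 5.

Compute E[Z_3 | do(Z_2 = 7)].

8.4

Under do(Z_2=7), Z_2's equation is replaced by Z_2=7 for every unit. Per-unit Z_3: 21, -7, 7, -14, 35. Mean = 8.4.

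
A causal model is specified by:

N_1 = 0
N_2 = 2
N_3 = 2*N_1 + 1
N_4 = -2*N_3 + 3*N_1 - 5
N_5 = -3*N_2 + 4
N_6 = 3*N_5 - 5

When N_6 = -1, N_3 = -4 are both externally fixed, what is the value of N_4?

Under do(N_6 = -1, N_3 = -4), each intervened variable's structural equation is replaced by its fixed value.
N_4 = -2*N_3 + 3*N_1 - 5  [with N_3=-4, N_1=0]  = 3

3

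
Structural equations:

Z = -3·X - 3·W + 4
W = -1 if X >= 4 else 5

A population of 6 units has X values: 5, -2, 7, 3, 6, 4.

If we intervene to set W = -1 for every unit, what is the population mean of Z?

-4.5

do(W=-1) breaks W's dependence on X. With W=-1 fixed, Z across the units is -8, 13, -14, -2, -11, -5, mean -4.5.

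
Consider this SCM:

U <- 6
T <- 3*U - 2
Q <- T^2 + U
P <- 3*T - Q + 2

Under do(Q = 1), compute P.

The intervention breaks the incoming arrows to Q: Q <- T^2 + U no longer applies, and Q = 1.
T = 3*U - 2  [with U=6]  = 16
P = 3*T - Q + 2  [with T=16, Q=1]  = 49

49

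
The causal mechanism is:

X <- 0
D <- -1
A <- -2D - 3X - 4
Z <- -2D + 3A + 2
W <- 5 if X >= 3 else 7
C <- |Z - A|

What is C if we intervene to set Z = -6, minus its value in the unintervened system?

4

Under do(Z=-6), the mechanism Z <- -2D + 3A + 2 is discarded; Z is fixed at -6.
A = -2D - 3X - 4  [with D=-1, X=0]  = -2
C = |Z - A|  [with Z=-6, A=-2]  = 4
Without intervention: A = -2D - 3X - 4  [with D=-1, X=0]  = -2; Z = -2D + 3A + 2  [with D=-1, A=-2]  = -2; C = |Z - A|  [with Z=-2, A=-2]  = 0.
Change = 4 − 0 = 4.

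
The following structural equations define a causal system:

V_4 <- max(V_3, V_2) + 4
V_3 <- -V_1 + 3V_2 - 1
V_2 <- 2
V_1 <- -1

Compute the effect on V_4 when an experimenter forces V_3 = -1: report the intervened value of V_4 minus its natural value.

The intervention breaks the incoming arrows to V_3: V_3 <- -V_1 + 3V_2 - 1 no longer applies, and V_3 = -1.
V_4 = max(V_3, V_2) + 4  [with V_3=-1, V_2=2]  = 6
Without intervention: V_3 = -V_1 + 3V_2 - 1  [with V_1=-1, V_2=2]  = 6; V_4 = max(V_3, V_2) + 4  [with V_3=6, V_2=2]  = 10.
Change = 6 − 10 = -4.

-4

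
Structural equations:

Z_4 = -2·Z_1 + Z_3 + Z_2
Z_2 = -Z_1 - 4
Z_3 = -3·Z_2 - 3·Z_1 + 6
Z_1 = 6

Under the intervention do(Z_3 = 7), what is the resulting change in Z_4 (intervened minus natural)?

The intervention breaks the incoming arrows to Z_3: Z_3 = -3·Z_2 - 3·Z_1 + 6 no longer applies, and Z_3 = 7.
Z_2 = -Z_1 - 4  [with Z_1=6]  = -10
Z_4 = -2·Z_1 + Z_3 + Z_2  [with Z_1=6, Z_3=7, Z_2=-10]  = -15
Without intervention: Z_2 = -Z_1 - 4  [with Z_1=6]  = -10; Z_3 = -3·Z_2 - 3·Z_1 + 6  [with Z_2=-10, Z_1=6]  = 18; Z_4 = -2·Z_1 + Z_3 + Z_2  [with Z_1=6, Z_3=18, Z_2=-10]  = -4.
Change = -15 − (-4) = -11.

-11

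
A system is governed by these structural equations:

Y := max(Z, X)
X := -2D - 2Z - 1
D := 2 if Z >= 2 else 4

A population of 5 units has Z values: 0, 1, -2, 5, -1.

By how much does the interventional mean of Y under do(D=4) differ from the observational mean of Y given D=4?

Every unit gets D=4 under the intervention. Y values become 0, 1, -2, 5, -1; E[Y|do(D=4)] = 0.6.
Observing D=4 restricts to units where D's equation naturally yields 4: Z ∈ {0, 1, -2, -1}. In that subpopulation Y = 0, 1, -2, -1, mean -0.5.
Difference = 0.6 − (-0.5) = 1.1.

1.1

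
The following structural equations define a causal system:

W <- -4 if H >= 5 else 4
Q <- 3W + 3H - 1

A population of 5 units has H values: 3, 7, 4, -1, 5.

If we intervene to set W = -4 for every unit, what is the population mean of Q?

-2.2

do(W=-4) breaks W's dependence on H. With W=-4 fixed, Q across the units is -4, 8, -1, -16, 2, mean -2.2.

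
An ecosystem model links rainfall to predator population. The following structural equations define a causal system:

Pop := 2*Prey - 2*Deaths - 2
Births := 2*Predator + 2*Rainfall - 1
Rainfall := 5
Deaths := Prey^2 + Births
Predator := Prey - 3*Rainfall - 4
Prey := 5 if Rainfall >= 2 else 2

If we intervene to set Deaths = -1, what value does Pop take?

The intervention breaks the incoming arrows to Deaths: Deaths := Prey^2 + Births no longer applies, and Deaths = -1.
Prey = 5 if Rainfall >= 2 else 2  [with Rainfall=5]  = 5
Pop = 2*Prey - 2*Deaths - 2  [with Prey=5, Deaths=-1]  = 10

10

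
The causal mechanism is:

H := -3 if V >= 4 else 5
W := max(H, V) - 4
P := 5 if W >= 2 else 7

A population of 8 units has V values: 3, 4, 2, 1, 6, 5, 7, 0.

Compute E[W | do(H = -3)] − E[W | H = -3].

-2

Under do(H=-3), H's equation is replaced by H=-3 for every unit. Per-unit W: -1, 0, -2, -3, 2, 1, 3, -4. Mean = -0.5.
E[W|H=-3] averages over only the 4 units with H=-3 (V = 4, 6, 5, 7): W = 0, 2, 1, 3, mean 1.5.
Difference = -0.5 − 1.5 = -2.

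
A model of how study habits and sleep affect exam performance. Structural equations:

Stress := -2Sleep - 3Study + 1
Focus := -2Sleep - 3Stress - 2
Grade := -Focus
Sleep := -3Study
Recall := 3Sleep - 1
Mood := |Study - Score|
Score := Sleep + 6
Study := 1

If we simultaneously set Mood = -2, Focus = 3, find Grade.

-3

Under do(Mood = -2, Focus = 3), each intervened variable's structural equation is replaced by its fixed value.
Grade = -Focus  [with Focus=3]  = -3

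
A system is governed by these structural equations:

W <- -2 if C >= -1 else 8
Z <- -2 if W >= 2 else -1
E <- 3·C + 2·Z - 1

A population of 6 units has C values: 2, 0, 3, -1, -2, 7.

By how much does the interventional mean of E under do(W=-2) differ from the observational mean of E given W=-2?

Under do(W=-2), W's equation is replaced by W=-2 for every unit. Per-unit E: 3, -3, 6, -6, -9, 18. Mean = 1.5.
E[E|W=-2] averages over only the 5 units with W=-2 (C = 2, 0, 3, -1, 7): E = 3, -3, 6, -6, 18, mean 3.6.
Difference = 1.5 − 3.6 = -2.1.

-2.1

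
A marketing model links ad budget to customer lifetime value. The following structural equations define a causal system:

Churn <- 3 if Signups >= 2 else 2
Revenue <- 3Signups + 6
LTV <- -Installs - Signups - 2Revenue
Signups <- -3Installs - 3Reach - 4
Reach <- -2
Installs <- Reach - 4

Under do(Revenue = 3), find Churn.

The intervention breaks the incoming arrows to Revenue: Revenue <- 3Signups + 6 no longer applies, and Revenue = 3.
Since Churn is not a descendant of the intervened variable, it is unaffected.
Installs = Reach - 4  [with Reach=-2]  = -6
Signups = -3Installs - 3Reach - 4  [with Installs=-6, Reach=-2]  = 20
Churn = 3 if Signups >= 2 else 2  [with Signups=20]  = 3

3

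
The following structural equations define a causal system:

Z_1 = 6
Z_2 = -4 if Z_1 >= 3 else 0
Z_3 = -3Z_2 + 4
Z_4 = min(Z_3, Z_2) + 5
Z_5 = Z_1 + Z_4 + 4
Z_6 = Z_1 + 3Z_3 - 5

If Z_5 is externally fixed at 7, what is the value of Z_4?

1

The intervention breaks the incoming arrows to Z_5: Z_5 = Z_1 + Z_4 + 4 no longer applies, and Z_5 = 7.
Since Z_4 is not a descendant of the intervened variable, it is unaffected.
Z_2 = -4 if Z_1 >= 3 else 0  [with Z_1=6]  = -4
Z_3 = -3Z_2 + 4  [with Z_2=-4]  = 16
Z_4 = min(Z_3, Z_2) + 5  [with Z_3=16, Z_2=-4]  = 1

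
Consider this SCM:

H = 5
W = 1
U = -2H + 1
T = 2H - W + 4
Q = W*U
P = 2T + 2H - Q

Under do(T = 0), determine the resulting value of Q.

Intervening sets T = 0 and removes its equation (T = 2H - W + 4).
No directed path runs from T to Q, so Q keeps its natural value.
U = -2H + 1  [with H=5]  = -9
Q = W*U  [with W=1, U=-9]  = -9

-9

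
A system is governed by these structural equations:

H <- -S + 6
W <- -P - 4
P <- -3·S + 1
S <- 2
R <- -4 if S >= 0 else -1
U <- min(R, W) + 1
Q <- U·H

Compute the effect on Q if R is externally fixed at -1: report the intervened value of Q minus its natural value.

The intervention breaks the incoming arrows to R: R <- -4 if S >= 0 else -1 no longer applies, and R = -1.
P = -3·S + 1  [with S=2]  = -5
W = -P - 4  [with P=-5]  = 1
U = min(R, W) + 1  [with R=-1, W=1]  = 0
H = -S + 6  [with S=2]  = 4
Q = U·H  [with U=0, H=4]  = 0
Without intervention: P = -3·S + 1  [with S=2]  = -5; R = -4 if S >= 0 else -1  [with S=2]  = -4; W = -P - 4  [with P=-5]  = 1; U = min(R, W) + 1  [with R=-4, W=1]  = -3; H = -S + 6  [with S=2]  = 4; Q = U·H  [with U=-3, H=4]  = -12.
Change = 0 − (-12) = 12.

12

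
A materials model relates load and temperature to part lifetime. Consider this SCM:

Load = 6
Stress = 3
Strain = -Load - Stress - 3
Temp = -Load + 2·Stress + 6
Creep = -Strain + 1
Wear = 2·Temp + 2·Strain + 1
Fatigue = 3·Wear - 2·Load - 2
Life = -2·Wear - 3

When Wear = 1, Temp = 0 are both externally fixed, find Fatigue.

Under do(Wear = 1, Temp = 0), each intervened variable's structural equation is replaced by its fixed value.
Fatigue = 3·Wear - 2·Load - 2  [with Wear=1, Load=6]  = -11

-11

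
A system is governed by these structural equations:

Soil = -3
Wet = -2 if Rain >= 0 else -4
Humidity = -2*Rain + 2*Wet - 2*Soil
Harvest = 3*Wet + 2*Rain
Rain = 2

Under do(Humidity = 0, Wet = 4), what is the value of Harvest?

16

The joint intervention fixes Humidity = 0, Wet = 4, removing each variable's own equation.
Harvest = 3*Wet + 2*Rain  [with Wet=4, Rain=2]  = 16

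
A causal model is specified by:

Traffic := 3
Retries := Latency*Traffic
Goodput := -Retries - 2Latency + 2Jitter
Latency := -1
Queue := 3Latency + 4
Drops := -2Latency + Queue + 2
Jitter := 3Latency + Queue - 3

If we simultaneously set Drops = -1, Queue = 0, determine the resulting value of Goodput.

-7

The joint intervention fixes Drops = -1, Queue = 0, removing each variable's own equation.
Retries = Latency*Traffic  [with Latency=-1, Traffic=3]  = -3
Jitter = 3Latency + Queue - 3  [with Latency=-1, Queue=0]  = -6
Goodput = -Retries - 2Latency + 2Jitter  [with Retries=-3, Latency=-1, Jitter=-6]  = -7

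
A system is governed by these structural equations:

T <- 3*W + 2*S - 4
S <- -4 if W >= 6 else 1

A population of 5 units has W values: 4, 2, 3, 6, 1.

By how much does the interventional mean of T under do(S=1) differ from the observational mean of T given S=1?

The intervention sets S=1 in all 5 units regardless of W. Recomputing T per unit gives 10, 4, 7, 16, 1; average 7.6.
Observing S=1 restricts to units where S's equation naturally yields 1: W ∈ {4, 2, 3, 1}. In that subpopulation T = 10, 4, 7, 1, mean 5.5.
Difference = 7.6 − 5.5 = 2.1.

2.1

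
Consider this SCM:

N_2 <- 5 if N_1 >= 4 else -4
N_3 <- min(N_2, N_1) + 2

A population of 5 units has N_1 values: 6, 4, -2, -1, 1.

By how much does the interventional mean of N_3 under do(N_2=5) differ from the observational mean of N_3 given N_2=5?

-3.1

The intervention sets N_2=5 in all 5 units regardless of N_1. Recomputing N_3 per unit gives 7, 6, 0, 1, 3; average 3.4.
E[N_3|N_2=5] averages over only the 2 units with N_2=5 (N_1 = 6, 4): N_3 = 7, 6, mean 6.5.
Difference = 3.4 − 6.5 = -3.1.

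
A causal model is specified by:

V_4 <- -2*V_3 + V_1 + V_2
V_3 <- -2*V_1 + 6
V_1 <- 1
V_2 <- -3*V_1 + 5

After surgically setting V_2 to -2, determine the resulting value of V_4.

-9

Under do(V_2=-2), the mechanism V_2 <- -3*V_1 + 5 is discarded; V_2 is fixed at -2.
V_3 = -2*V_1 + 6  [with V_1=1]  = 4
V_4 = -2*V_3 + V_1 + V_2  [with V_3=4, V_1=1, V_2=-2]  = -9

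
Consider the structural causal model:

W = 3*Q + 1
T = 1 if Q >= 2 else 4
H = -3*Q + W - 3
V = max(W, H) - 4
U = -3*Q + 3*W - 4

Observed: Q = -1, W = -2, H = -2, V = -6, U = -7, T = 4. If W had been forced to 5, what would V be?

Under do(W=5), the mechanism W = 3*Q + 1 is discarded; W is fixed at 5.
H = -3*Q + W - 3  [with Q=-1, W=5]  = 5
V = max(W, H) - 4  [with W=5, H=5]  = 1

1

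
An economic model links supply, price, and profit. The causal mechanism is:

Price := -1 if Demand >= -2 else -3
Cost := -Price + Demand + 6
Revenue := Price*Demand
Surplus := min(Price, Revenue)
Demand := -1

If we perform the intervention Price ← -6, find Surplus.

-6

do(Price=-6) replaces the equation Price := -1 if Demand >= -2 else -3 with the constant Price = -6.
Revenue = Price*Demand  [with Price=-6, Demand=-1]  = 6
Surplus = min(Price, Revenue)  [with Price=-6, Revenue=6]  = -6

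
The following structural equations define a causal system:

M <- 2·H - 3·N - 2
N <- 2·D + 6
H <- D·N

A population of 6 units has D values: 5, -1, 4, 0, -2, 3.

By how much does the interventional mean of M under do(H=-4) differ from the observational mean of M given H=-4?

-18

Under do(H=-4), H's equation is replaced by H=-4 for every unit. Per-unit M: -58, -22, -52, -28, -16, -46. Mean = -37.
Observing H=-4 restricts to units where H's equation naturally yields -4: D ∈ {-1, -2}. In that subpopulation M = -22, -16, mean -19.
Difference = -37 − (-19) = -18.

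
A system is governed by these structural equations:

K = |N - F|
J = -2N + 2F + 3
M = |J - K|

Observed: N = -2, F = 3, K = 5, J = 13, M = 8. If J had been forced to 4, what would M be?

Intervening sets J = 4 and removes its equation (J = -2N + 2F + 3).
K = |N - F|  [with N=-2, F=3]  = 5
M = |J - K|  [with J=4, K=5]  = 1

1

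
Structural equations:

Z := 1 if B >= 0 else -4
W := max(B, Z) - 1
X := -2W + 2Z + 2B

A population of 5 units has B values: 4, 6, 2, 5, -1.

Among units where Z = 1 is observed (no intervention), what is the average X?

4

Conditioning on Z=1 selects the 4 unit(s) with B ∈ {4, 6, 2, 5}. Their X values: 4, 4, 4, 4. Mean = 4.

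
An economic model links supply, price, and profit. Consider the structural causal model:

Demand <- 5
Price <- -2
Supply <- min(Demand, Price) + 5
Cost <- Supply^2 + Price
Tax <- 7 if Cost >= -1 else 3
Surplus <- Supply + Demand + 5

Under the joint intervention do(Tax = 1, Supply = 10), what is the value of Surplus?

The joint intervention fixes Tax = 1, Supply = 10, removing each variable's own equation.
Surplus = Supply + Demand + 5  [with Supply=10, Demand=5]  = 20

20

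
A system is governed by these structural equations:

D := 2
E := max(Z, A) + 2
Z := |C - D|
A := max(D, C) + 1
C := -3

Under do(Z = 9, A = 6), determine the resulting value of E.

11

The joint intervention fixes Z = 9, A = 6, removing each variable's own equation.
E = max(Z, A) + 2  [with Z=9, A=6]  = 11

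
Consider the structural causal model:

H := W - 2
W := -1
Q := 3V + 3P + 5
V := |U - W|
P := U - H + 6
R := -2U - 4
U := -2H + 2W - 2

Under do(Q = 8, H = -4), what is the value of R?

Under do(Q = 8, H = -4), each intervened variable's structural equation is replaced by its fixed value.
U = -2H + 2W - 2  [with H=-4, W=-1]  = 4
R = -2U - 4  [with U=4]  = -12

-12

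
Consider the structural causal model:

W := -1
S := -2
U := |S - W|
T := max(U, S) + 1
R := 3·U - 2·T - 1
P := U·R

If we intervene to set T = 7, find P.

Under do(T=7), the mechanism T := max(U, S) + 1 is discarded; T is fixed at 7.
U = |S - W|  [with S=-2, W=-1]  = 1
R = 3·U - 2·T - 1  [with U=1, T=7]  = -12
P = U·R  [with U=1, R=-12]  = -12

-12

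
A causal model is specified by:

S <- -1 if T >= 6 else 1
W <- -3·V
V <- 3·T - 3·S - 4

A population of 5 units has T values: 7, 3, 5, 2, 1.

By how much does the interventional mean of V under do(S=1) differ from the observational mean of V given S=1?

Every unit gets S=1 under the intervention. V values become 14, 2, 8, -1, -4; E[V|do(S=1)] = 3.8.
Conditioning on S=1 selects the 4 unit(s) with T ∈ {3, 5, 2, 1}. Their V values: 2, 8, -1, -4. Mean = 1.25.
Difference = 3.8 − 1.25 = 2.55.

2.55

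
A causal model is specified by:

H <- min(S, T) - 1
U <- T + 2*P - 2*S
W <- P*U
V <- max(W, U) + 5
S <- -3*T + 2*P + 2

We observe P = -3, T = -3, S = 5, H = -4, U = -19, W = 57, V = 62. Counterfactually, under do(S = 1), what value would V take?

38

The intervention breaks the incoming arrows to S: S <- -3*T + 2*P + 2 no longer applies, and S = 1.
U = T + 2*P - 2*S  [with T=-3, P=-3, S=1]  = -11
W = P*U  [with P=-3, U=-11]  = 33
V = max(W, U) + 5  [with W=33, U=-11]  = 38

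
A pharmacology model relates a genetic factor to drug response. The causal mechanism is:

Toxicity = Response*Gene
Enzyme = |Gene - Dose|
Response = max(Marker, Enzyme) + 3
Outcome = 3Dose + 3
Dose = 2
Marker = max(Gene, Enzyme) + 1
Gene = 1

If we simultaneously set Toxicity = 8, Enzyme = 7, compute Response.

Under do(Toxicity = 8, Enzyme = 7), each intervened variable's structural equation is replaced by its fixed value.
Marker = max(Gene, Enzyme) + 1  [with Gene=1, Enzyme=7]  = 8
Response = max(Marker, Enzyme) + 3  [with Marker=8, Enzyme=7]  = 11

11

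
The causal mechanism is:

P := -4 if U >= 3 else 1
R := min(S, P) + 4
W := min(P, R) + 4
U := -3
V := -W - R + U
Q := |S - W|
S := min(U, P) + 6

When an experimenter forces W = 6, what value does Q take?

Under do(W=6), the mechanism W := min(P, R) + 4 is discarded; W is fixed at 6.
P = -4 if U >= 3 else 1  [with U=-3]  = 1
S = min(U, P) + 6  [with U=-3, P=1]  = 3
Q = |S - W|  [with S=3, W=6]  = 3

3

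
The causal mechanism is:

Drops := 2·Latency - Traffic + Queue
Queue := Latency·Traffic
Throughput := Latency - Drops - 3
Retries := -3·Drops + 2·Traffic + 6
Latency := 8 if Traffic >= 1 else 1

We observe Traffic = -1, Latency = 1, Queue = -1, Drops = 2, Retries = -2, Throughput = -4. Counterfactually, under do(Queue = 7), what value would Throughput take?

-12

The intervention breaks the incoming arrows to Queue: Queue := Latency·Traffic no longer applies, and Queue = 7.
Latency = 8 if Traffic >= 1 else 1  [with Traffic=-1]  = 1
Drops = 2·Latency - Traffic + Queue  [with Latency=1, Traffic=-1, Queue=7]  = 10
Throughput = Latency - Drops - 3  [with Latency=1, Drops=10]  = -12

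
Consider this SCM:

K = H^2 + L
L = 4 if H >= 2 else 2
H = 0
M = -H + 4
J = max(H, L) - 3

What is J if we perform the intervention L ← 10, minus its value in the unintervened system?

8

The intervention breaks the incoming arrows to L: L = 4 if H >= 2 else 2 no longer applies, and L = 10.
J = max(H, L) - 3  [with H=0, L=10]  = 7
Without intervention: L = 4 if H >= 2 else 2  [with H=0]  = 2; J = max(H, L) - 3  [with H=0, L=2]  = -1.
Change = 7 − (-1) = 8.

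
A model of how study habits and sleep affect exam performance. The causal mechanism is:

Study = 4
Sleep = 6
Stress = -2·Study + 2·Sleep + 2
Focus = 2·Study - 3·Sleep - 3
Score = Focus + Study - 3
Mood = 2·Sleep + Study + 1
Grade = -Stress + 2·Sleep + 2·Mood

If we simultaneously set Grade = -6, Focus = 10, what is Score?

Under do(Grade = -6, Focus = 10), each intervened variable's structural equation is replaced by its fixed value.
Score = Focus + Study - 3  [with Focus=10, Study=4]  = 11

11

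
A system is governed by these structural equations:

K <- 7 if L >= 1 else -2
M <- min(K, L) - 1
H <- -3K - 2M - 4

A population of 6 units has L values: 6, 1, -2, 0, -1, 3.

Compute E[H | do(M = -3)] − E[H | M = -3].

-13.5

Under do(M=-3), M's equation is replaced by M=-3 for every unit. Per-unit H: -19, -19, 8, 8, 8, -19. Mean = -5.5.
Conditioning on M=-3 selects the 3 unit(s) with L ∈ {-2, 0, -1}. Their H values: 8, 8, 8. Mean = 8.
Difference = -5.5 − 8 = -13.5.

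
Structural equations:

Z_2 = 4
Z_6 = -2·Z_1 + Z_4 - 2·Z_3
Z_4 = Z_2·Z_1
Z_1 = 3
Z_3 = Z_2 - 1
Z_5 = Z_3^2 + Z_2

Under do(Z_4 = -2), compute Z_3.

Under do(Z_4=-2), the mechanism Z_4 = Z_2·Z_1 is discarded; Z_4 is fixed at -2.
Since Z_3 is not a descendant of the intervened variable, it is unaffected.
Z_3 = Z_2 - 1  [with Z_2=4]  = 3

3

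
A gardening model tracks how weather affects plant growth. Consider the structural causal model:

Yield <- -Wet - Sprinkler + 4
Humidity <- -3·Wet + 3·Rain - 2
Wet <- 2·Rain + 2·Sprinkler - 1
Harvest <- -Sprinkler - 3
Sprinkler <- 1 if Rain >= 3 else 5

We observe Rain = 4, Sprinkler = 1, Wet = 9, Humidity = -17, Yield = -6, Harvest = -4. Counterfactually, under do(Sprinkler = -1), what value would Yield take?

do(Sprinkler=-1) replaces the equation Sprinkler <- 1 if Rain >= 3 else 5 with the constant Sprinkler = -1.
Wet = 2·Rain + 2·Sprinkler - 1  [with Rain=4, Sprinkler=-1]  = 5
Yield = -Wet - Sprinkler + 4  [with Wet=5, Sprinkler=-1]  = 0

0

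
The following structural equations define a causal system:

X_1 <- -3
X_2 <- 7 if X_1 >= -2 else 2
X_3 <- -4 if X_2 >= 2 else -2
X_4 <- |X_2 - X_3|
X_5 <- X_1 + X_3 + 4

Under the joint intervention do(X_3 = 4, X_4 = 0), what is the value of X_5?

Setting X_3 = 4, X_4 = 0 by intervention discards those variables' equations.
X_5 = X_1 + X_3 + 4  [with X_1=-3, X_3=4]  = 5

5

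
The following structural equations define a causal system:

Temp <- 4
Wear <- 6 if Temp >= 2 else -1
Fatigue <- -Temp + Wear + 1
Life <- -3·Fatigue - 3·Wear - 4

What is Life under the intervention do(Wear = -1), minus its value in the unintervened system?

Under do(Wear=-1), the mechanism Wear <- 6 if Temp >= 2 else -1 is discarded; Wear is fixed at -1.
Fatigue = -Temp + Wear + 1  [with Temp=4, Wear=-1]  = -4
Life = -3·Fatigue - 3·Wear - 4  [with Fatigue=-4, Wear=-1]  = 11
Without intervention: Wear = 6 if Temp >= 2 else -1  [with Temp=4]  = 6; Fatigue = -Temp + Wear + 1  [with Temp=4, Wear=6]  = 3; Life = -3·Fatigue - 3·Wear - 4  [with Fatigue=3, Wear=6]  = -31.
Change = 11 − (-31) = 42.

42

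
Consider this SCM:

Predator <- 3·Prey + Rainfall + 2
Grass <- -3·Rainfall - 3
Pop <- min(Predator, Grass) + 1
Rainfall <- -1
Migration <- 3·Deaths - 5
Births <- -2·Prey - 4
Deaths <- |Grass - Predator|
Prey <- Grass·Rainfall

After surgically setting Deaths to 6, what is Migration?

13

Intervening sets Deaths = 6 and removes its equation (Deaths <- |Grass - Predator|).
Migration = 3·Deaths - 5  [with Deaths=6]  = 13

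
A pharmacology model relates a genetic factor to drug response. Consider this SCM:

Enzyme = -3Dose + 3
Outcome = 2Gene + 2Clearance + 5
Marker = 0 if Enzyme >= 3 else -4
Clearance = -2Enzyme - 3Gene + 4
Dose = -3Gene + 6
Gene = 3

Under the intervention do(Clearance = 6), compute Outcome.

The intervention breaks the incoming arrows to Clearance: Clearance = -2Enzyme - 3Gene + 4 no longer applies, and Clearance = 6.
Outcome = 2Gene + 2Clearance + 5  [with Gene=3, Clearance=6]  = 23

23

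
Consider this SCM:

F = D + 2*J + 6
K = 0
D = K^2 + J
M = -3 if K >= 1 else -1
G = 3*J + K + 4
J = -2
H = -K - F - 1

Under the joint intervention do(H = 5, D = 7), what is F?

9

Under do(H = 5, D = 7), each intervened variable's structural equation is replaced by its fixed value.
F = D + 2*J + 6  [with D=7, J=-2]  = 9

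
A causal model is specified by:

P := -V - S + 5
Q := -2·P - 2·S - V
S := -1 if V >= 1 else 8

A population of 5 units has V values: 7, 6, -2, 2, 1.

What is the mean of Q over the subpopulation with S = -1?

-6

Conditioning on S=-1 selects the 4 unit(s) with V ∈ {7, 6, 2, 1}. Their Q values: -3, -4, -8, -9. Mean = -6.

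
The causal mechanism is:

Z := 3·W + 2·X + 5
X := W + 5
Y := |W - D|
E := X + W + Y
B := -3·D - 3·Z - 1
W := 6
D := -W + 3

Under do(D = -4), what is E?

27

Under do(D=-4), the mechanism D := -W + 3 is discarded; D is fixed at -4.
Y = |W - D|  [with W=6, D=-4]  = 10
X = W + 5  [with W=6]  = 11
E = X + W + Y  [with X=11, W=6, Y=10]  = 27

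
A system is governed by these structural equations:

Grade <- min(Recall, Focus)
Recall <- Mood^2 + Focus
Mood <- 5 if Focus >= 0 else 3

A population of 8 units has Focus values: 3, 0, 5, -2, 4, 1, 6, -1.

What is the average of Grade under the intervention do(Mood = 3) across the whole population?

Every unit gets Mood=3 under the intervention. Grade values become 3, 0, 5, -2, 4, 1, 6, -1; E[Grade|do(Mood=3)] = 2.

2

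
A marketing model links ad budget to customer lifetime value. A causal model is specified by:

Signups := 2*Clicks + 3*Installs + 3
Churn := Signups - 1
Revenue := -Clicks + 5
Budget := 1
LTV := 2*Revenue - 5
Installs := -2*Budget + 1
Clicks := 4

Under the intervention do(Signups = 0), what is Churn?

Intervening sets Signups = 0 and removes its equation (Signups := 2*Clicks + 3*Installs + 3).
Churn = Signups - 1  [with Signups=0]  = -1

-1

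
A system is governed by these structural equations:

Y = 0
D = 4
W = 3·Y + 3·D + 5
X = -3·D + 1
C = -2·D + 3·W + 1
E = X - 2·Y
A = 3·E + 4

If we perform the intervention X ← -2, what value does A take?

The intervention breaks the incoming arrows to X: X = -3·D + 1 no longer applies, and X = -2.
E = X - 2·Y  [with X=-2, Y=0]  = -2
A = 3·E + 4  [with E=-2]  = -2

-2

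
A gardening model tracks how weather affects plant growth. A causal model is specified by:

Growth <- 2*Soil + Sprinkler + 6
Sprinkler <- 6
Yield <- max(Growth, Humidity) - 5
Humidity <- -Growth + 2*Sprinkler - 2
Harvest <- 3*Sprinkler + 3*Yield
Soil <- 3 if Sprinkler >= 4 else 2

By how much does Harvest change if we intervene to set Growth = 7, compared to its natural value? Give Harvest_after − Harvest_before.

-33

The intervention breaks the incoming arrows to Growth: Growth <- 2*Soil + Sprinkler + 6 no longer applies, and Growth = 7.
Humidity = -Growth + 2*Sprinkler - 2  [with Growth=7, Sprinkler=6]  = 3
Yield = max(Growth, Humidity) - 5  [with Growth=7, Humidity=3]  = 2
Harvest = 3*Sprinkler + 3*Yield  [with Sprinkler=6, Yield=2]  = 24
Without intervention: Soil = 3 if Sprinkler >= 4 else 2  [with Sprinkler=6]  = 3; Growth = 2*Soil + Sprinkler + 6  [with Soil=3, Sprinkler=6]  = 18; Humidity = -Growth + 2*Sprinkler - 2  [with Growth=18, Sprinkler=6]  = -8; Yield = max(Growth, Humidity) - 5  [with Growth=18, Humidity=-8]  = 13; Harvest = 3*Sprinkler + 3*Yield  [with Sprinkler=6, Yield=13]  = 57.
Change = 24 − 57 = -33.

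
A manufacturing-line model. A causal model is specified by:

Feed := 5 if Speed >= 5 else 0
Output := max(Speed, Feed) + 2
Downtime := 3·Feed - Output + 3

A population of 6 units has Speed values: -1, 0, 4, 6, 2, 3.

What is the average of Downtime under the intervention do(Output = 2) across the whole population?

Every unit gets Output=2 under the intervention. Downtime values become 1, 1, 1, 16, 1, 1; E[Downtime|do(Output=2)] = 3.5.

3.5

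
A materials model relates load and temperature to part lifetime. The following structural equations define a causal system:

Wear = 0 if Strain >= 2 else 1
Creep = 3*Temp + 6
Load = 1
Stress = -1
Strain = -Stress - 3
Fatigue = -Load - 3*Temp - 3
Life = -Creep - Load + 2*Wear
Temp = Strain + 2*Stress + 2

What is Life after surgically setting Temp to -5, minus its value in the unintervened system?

9

do(Temp=-5) replaces the equation Temp = Strain + 2*Stress + 2 with the constant Temp = -5.
Strain = -Stress - 3  [with Stress=-1]  = -2
Creep = 3*Temp + 6  [with Temp=-5]  = -9
Wear = 0 if Strain >= 2 else 1  [with Strain=-2]  = 1
Life = -Creep - Load + 2*Wear  [with Creep=-9, Load=1, Wear=1]  = 10
Without intervention: Strain = -Stress - 3  [with Stress=-1]  = -2; Temp = Strain + 2*Stress + 2  [with Strain=-2, Stress=-1]  = -2; Creep = 3*Temp + 6  [with Temp=-2]  = 0; Wear = 0 if Strain >= 2 else 1  [with Strain=-2]  = 1; Life = -Creep - Load + 2*Wear  [with Creep=0, Load=1, Wear=1]  = 1.
Change = 10 − 1 = 9.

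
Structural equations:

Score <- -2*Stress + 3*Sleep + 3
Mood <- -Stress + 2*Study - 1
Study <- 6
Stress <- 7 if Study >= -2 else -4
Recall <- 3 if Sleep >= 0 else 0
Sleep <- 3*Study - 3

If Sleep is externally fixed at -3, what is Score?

Under do(Sleep=-3), the mechanism Sleep <- 3*Study - 3 is discarded; Sleep is fixed at -3.
Stress = 7 if Study >= -2 else -4  [with Study=6]  = 7
Score = -2*Stress + 3*Sleep + 3  [with Stress=7, Sleep=-3]  = -20

-20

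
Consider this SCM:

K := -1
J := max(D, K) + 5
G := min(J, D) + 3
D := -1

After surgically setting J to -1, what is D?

-1

Under do(J=-1), the mechanism J := max(D, K) + 5 is discarded; J is fixed at -1.
Since D is not a descendant of the intervened variable, it is unaffected.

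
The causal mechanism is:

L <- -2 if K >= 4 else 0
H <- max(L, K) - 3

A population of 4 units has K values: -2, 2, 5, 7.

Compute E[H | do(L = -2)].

The intervention sets L=-2 in all 4 units regardless of K. Recomputing H per unit gives -5, -1, 2, 4; average 0.

0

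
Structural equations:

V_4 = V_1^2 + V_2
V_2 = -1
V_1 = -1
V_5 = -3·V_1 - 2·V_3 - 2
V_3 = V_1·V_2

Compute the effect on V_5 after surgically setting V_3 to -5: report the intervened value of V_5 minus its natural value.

12

do(V_3=-5) replaces the equation V_3 = V_1·V_2 with the constant V_3 = -5.
V_5 = -3·V_1 - 2·V_3 - 2  [with V_1=-1, V_3=-5]  = 11
Without intervention: V_3 = V_1·V_2  [with V_1=-1, V_2=-1]  = 1; V_5 = -3·V_1 - 2·V_3 - 2  [with V_1=-1, V_3=1]  = -1.
Change = 11 − (-1) = 12.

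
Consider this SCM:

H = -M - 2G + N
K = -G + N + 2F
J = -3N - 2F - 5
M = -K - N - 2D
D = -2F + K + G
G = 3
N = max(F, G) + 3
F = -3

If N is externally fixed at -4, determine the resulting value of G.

3

Under do(N=-4), the mechanism N = max(F, G) + 3 is discarded; N is fixed at -4.
Since G is not a descendant of the intervened variable, it is unaffected.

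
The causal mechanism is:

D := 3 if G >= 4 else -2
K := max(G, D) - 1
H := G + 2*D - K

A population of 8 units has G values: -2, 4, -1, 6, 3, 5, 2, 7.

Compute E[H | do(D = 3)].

do(D=3) breaks D's dependence on G. With D=3 fixed, H across the units is 2, 7, 3, 7, 7, 7, 6, 7, mean 5.75.

5.75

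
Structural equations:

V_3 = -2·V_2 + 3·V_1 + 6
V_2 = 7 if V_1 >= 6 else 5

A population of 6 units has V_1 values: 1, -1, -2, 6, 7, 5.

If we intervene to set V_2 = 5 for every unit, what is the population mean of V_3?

do(V_2=5) breaks V_2's dependence on V_1. With V_2=5 fixed, V_3 across the units is -1, -7, -10, 14, 17, 11, mean 4.

4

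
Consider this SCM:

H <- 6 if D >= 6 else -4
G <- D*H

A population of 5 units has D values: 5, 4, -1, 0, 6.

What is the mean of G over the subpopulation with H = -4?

Observing H=-4 restricts to units where H's equation naturally yields -4: D ∈ {5, 4, -1, 0}. In that subpopulation G = -20, -16, 4, 0, mean -8.

-8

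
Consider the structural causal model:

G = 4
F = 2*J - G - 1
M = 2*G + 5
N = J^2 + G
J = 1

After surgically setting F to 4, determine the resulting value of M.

do(F=4) replaces the equation F = 2*J - G - 1 with the constant F = 4.
M is not downstream of the intervention, so its value is determined by the original equations.
M = 2*G + 5  [with G=4]  = 13

13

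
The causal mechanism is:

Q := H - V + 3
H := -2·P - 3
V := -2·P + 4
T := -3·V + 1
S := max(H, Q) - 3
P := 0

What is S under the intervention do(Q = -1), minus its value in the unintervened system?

Intervening sets Q = -1 and removes its equation (Q := H - V + 3).
H = -2·P - 3  [with P=0]  = -3
S = max(H, Q) - 3  [with H=-3, Q=-1]  = -4
Without intervention: H = -2·P - 3  [with P=0]  = -3; V = -2·P + 4  [with P=0]  = 4; Q = H - V + 3  [with H=-3, V=4]  = -4; S = max(H, Q) - 3  [with H=-3, Q=-4]  = -6.
Change = -4 − (-6) = 2.

2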